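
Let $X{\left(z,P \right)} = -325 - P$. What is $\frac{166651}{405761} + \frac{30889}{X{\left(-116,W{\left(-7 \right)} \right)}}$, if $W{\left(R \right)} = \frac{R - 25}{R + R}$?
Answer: $- \frac{1105734978}{11767069} \approx -93.969$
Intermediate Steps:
$W{\left(R \right)} = \frac{-25 + R}{2 R}$
$\frac{166651}{405761} + \frac{30889}{X{\left(-116,W{\left(-7 \right)} \right)}} = \frac{166651}{405761} + \frac{30889}{-325 - \frac{-25 - 7}{2 \left(-7\right)}} = 166651 \cdot \frac{1}{405761} + \frac{30889}{-325 - \frac{1}{2} \left(- \frac{1}{7}\right) \left(-32\right)} = \frac{166651}{405761} + \frac{30889}{-325 - \frac{16}{7}} = \frac{166651}{405761} + \frac{30889}{- \frac{2291}{7}} = \frac{166651}{405761} + 30889 \left(- \frac{7}{2291}\right) = \frac{166651}{405761} - \frac{2737}{29} = - \frac{1105734978}{11767069}$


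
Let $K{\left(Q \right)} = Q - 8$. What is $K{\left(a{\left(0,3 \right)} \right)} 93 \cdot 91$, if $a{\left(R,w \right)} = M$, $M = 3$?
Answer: $-42315$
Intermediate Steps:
$a{\left(R,w \right)} = 3$
$K{\left(Q \right)} = -8 + Q$
$K{\left(a{\left(0,3 \right)} \right)} 93 \cdot 91 = \left(-8 + 3\right) 93 \cdot 91 = \left(-5\right) 93 \cdot 91 = \left(-465\right) 91 = -42315$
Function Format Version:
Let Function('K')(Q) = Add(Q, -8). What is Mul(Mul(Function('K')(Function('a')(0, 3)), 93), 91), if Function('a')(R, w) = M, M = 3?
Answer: -42315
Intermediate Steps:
Function('a')(R, w) = 3
Function('K')(Q) = Add(-8, Q)
Mul(Mul(Function('K')(Function('a')(0, 3)), 93), 91) = Mul(Mul(Add(-8, 3), 93), 91) = Mul(Mul(-5, 93), 91) = Mul(-465, 91) = -42315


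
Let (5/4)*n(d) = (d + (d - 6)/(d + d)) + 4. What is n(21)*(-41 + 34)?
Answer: -142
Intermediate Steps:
n(d) = 16/5 + 4*d/5 + 2*(-6 + d)/(5*d) (n(d) = 4*((d + (d - 6)/(d + d)) + 4)/5 = 4*((d + (-6 + d)/((2*d))) + 4)/5 = 4*((d + (-6 + d)*(1/(2*d))) + 4)/5 = 4*((d + (-6 + d)/(2*d)) + 4)/5 = 4*(4 + d + (-6 + d)/(2*d))/5 = 16/5 + 4*d/5 + 2*(-6 + d)/(5*d))
n(21)*(-41 + 34) = ((⅖)*(-6 + 21*(9 + 2*21))/21)*(-41 + 34) = ((⅖)*(1/21)*(-6 + 21*(9 + 42)))*(-7) = ((⅖)*(1/21)*(-6 + 21*51))*(-7) = ((⅖)*(1/21)*(-6 + 1071))*(-7) = ((⅖)*(1/21)*1065)*(-7) = (142/7)*(-7) = -142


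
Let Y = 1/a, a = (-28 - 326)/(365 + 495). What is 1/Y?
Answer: -177/430 ≈ -0.41163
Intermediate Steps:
a = -177/430 (a = -354/860 = -354*1/860 = -177/430 ≈ -0.41163)
Y = -430/177 (Y = 1/(-177/430) = -430/177 ≈ -2.4294)
1/Y = 1/(-430/177) = -177/430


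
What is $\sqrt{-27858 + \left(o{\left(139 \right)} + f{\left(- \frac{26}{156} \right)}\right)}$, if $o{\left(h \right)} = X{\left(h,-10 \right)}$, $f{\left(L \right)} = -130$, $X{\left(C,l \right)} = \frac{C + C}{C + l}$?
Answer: $\frac{i \sqrt{465712446}}{129} \approx 167.29 i$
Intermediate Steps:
$X{\left(C,l \right)} = \frac{2 C}{C + l}$
$o{\left(h \right)} = \frac{2 h}{-10 + h}$ ($o{\left(h \right)} = \frac{2 h}{h - 10} = \frac{2 h}{-10 + h}$)
$\sqrt{-27858 + \left(o{\left(139 \right)} + f{\left(- \frac{26}{156} \right)}\right)} = \sqrt{-27858 - \left(130 - \frac{278}{-10 + 139}\right)} = \sqrt{-27858 - \left(130 - \frac{278}{129}\right)} = \sqrt{-27858 + \left(\frac{278}{129} - 130\right)} = \sqrt{-27858 - \frac{16492}{129}} = \sqrt{- \frac{3610174}{129}} = \frac{i \sqrt{465712446}}{129}$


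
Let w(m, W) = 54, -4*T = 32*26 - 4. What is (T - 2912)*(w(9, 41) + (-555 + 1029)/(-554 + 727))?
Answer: -30616104/173 ≈ -1.7697e+5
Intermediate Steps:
T = -207 (T = -(32*26 - 4)/4 = -(832 - 4)/4 = -¼*828 = -207)
(T - 2912)*(w(9, 41) + (-555 + 1029)/(-554 + 727)) = (-207 - 2912)*(54 + (-555 + 1029)/(-554 + 727)) = -3119*(54 + 474/173) = -3119*9816/173 = -30616104/173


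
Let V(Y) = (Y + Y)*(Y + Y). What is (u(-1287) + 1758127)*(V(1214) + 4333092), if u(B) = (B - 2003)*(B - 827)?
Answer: 89120881475612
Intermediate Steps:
u(B) = (-2003 + B)*(-827 + B)
V(Y) = 4*Y**2 (V(Y) = (2*Y)*(2*Y) = 4*Y**2)
(u(-1287) + 1758127)*(V(1214) + 4333092) = ((1656481 + (-1287)**2 - 2830*(-1287)) + 1758127)*(4*1214**2 + 4333092) = ((1656481 + 1656369 + 3642210) + 1758127)*(4*1473796 + 4333092) = (6955060 + 1758127)*(5895184 + 4333092) = 8713187*10228276 = 89120881475612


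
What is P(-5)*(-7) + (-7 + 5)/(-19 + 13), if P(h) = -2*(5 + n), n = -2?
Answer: 127/3 ≈ 42.333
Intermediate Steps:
P(h) = -6 (P(h) = -2*(5 - 2) = -2*3 = -6)
P(-5)*(-7) + (-7 + 5)/(-19 + 13) = -6*(-7) + (-7 + 5)/(-19 + 13) = 42 - 2/(-6) = 42 - 2*(-⅙) = 42 + ⅓ = 127/3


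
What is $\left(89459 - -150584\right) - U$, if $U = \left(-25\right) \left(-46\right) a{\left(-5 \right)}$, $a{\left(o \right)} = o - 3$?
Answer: $249243$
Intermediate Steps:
$a{\left(o \right)} = -3 + o$
$U = -9200$ ($U = \left(-25\right) \left(-46\right) \left(-3 - 5\right) = 1150 \left(-8\right) = -9200$)
$\left(89459 - -150584\right) - U = \left(89459 - -150584\right) - -9200 = \left(89459 + 150584\right) + 9200 = 240043 + 9200 = 249243$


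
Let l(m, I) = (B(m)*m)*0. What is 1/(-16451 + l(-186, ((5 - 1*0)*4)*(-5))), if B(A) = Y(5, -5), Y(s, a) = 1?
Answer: -1/16451 ≈ -6.0787e-5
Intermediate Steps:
B(A) = 1
l(m, I) = 0 (l(m, I) = (1*m)*0 = m*0 = 0)
1/(-16451 + l(-186, ((5 - 1*0)*4)*(-5))) = 1/(-16451 + 0) = 1/(-16451) = -1/16451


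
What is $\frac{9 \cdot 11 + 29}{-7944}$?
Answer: $- \frac{16}{993} \approx -0.016113$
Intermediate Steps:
$\frac{9 \cdot 11 + 29}{-7944} = \left(99 + 29\right) \left(- \frac{1}{7944}\right) = 128 \left(- \frac{1}{7944}\right) = - \frac{16}{993}$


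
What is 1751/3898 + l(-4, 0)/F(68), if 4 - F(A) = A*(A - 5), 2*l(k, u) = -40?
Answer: 94653/208543 ≈ 0.45388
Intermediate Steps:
l(k, u) = -20 (l(k, u) = (½)*(-40) = -20)
F(A) = 4 - A*(-5 + A) (F(A) = 4 - A*(A - 5) = 4 - A*(-5 + A))
1751/3898 + l(-4, 0)/F(68) = 1751/3898 - 20/(4 - 1*68² + 5*68) = 1751*(1/3898) - 20/(4 - 1*4624 + 340) = 1751/3898 - 20/(4 - 4624 + 340) = 1751/3898 - 20/(-4280) = 1751/3898 - 20*(-1/4280) = 1751/3898 + 1/214 = 94653/208543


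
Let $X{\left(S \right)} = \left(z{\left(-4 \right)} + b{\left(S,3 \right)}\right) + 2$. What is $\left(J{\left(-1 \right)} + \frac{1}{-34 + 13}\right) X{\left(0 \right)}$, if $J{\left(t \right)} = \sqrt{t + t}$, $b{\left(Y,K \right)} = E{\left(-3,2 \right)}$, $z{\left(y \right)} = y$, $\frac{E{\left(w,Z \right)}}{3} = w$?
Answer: $\frac{11}{21} - 11 i \sqrt{2} \approx 0.52381 - 15.556 i$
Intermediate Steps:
$E{\left(w,Z \right)} = 3 w$
$b{\left(Y,K \right)} = -9$ ($b{\left(Y,K \right)} = 3 \left(-3\right) = -9$)
$X{\left(S \right)} = -11$ ($X{\left(S \right)} = \left(-4 - 9\right) + 2 = -13 + 2 = -11$)
$J{\left(t \right)} = \sqrt{2} \sqrt{t}$ ($J{\left(t \right)} = \sqrt{2 t} = \sqrt{2} \sqrt{t}$)
$\left(J{\left(-1 \right)} + \frac{1}{-34 + 13}\right) X{\left(0 \right)} = \left(\sqrt{2} \sqrt{-1} + \frac{1}{-34 + 13}\right) \left(-11\right) = \left(\sqrt{2} i + \frac{1}{-21}\right) \left(-11\right) = \left(i \sqrt{2} - \frac{1}{21}\right) \left(-11\right) = \left(- \frac{1}{21} + i \sqrt{2}\right) \left(-11\right) = \frac{11}{21} - 11 i \sqrt{2}$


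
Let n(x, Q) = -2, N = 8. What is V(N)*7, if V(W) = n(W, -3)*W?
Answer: -112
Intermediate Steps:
V(W) = -2*W
V(N)*7 = -2*8*7 = -16*7 = -112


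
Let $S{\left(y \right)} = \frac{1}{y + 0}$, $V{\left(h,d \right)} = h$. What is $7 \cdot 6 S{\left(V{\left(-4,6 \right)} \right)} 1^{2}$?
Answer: $- \frac{21}{2} \approx -10.5$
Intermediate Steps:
$S{\left(y \right)} = \frac{1}{y}$
$7 \cdot 6 S{\left(V{\left(-4,6 \right)} \right)} 1^{2} = 7 \frac{6}{-4} \cdot 1^{2} = 7 \cdot 6 \left(- \frac{1}{4}\right) 1 = 7 \left(- \frac{3}{2}\right) 1 = \left(- \frac{21}{2}\right) 1 = - \frac{21}{2}$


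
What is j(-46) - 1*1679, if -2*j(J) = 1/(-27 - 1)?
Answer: -94023/56 ≈ -1679.0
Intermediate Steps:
j(J) = 1/56 (j(J) = -1/(2*(-27 - 1)) = -½/(-28) = -½*(-1/28) = 1/56)
j(-46) - 1*1679 = 1/56 - 1*1679 = 1/56 - 1679 = -94023/56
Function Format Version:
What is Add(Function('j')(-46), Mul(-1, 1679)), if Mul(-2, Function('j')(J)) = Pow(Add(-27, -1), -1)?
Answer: Rational(-94023, 56) ≈ -1679.0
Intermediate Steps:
Function('j')(J) = Rational(1, 56) (Function('j')(J) = Mul(Rational(-1, 2), Pow(Add(-27, -1), -1)) = Mul(Rational(-1, 2), Pow(-28, -1)) = Mul(Rational(-1, 2), Rational(-1, 28)) = Rational(1, 56))
Add(Function('j')(-46), Mul(-1, 1679)) = Add(Rational(1, 56), Mul(-1, 1679)) = Add(Rational(1, 56), -1679) = Rational(-94023, 56)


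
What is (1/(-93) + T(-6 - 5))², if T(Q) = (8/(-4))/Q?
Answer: 30625/1046529 ≈ 0.029263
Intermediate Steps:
T(Q) = -2/Q (T(Q) = (8*(-¼))/Q = -2/Q)
(1/(-93) + T(-6 - 5))² = (1/(-93) - 2/(-6 - 5))² = (-1/93 - 2/(-11))² = (-1/93 - 2*(-1/11))² = (-1/93 + 2/11)² = (175/1023)² = 30625/1046529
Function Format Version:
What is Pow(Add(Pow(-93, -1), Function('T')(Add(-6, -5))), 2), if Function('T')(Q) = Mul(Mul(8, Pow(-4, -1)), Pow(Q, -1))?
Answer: Rational(30625, 1046529) ≈ 0.029263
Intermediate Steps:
Function('T')(Q) = Mul(-2, Pow(Q, -1)) (Function('T')(Q) = Mul(Mul(8, Rational(-1, 4)), Pow(Q, -1)) = Mul(-2, Pow(Q, -1)))
Pow(Add(Pow(-93, -1), Function('T')(Add(-6, -5))), 2) = Pow(Add(Pow(-93, -1), Mul(-2, Pow(Add(-6, -5), -1))), 2) = Pow(Add(Rational(-1, 93), Mul(-2, Pow(-11, -1))), 2) = Pow(Add(Rational(-1, 93), Mul(-2, Rational(-1, 11))), 2) = Pow(Add(Rational(-1, 93), Rational(2, 11)), 2) = Pow(Rational(175, 1023), 2) = Rational(30625, 1046529)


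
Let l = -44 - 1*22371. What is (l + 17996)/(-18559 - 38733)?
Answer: 4419/57292 ≈ 0.077131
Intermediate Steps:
l = -22415 (l = -44 - 22371 = -22415)
(l + 17996)/(-18559 - 38733) = (-22415 + 17996)/(-18559 - 38733) = -4419/(-57292) = -4419*(-1/57292) = 4419/57292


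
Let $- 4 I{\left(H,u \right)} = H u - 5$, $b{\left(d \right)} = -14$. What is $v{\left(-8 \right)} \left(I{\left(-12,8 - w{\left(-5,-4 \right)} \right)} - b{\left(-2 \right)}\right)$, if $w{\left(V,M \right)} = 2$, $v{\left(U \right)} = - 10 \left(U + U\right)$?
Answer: $5320$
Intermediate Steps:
$v{\left(U \right)} = - 20 U$ ($v{\left(U \right)} = - 10 \cdot 2 U = - 20 U$)
$I{\left(H,u \right)} = \frac{5}{4} - \frac{H u}{4}$ ($I{\left(H,u \right)} = - \frac{H u - 5}{4} = - \frac{-5 + H u}{4} = \frac{5}{4} - \frac{H u}{4}$)
$v{\left(-8 \right)} \left(I{\left(-12,8 - w{\left(-5,-4 \right)} \right)} - b{\left(-2 \right)}\right) = \left(-20\right) \left(-8\right) \left(\left(\frac{5}{4} - - 3 \left(8 - 2\right)\right) - -14\right) = 160 \left(\left(\frac{5}{4} - - 3 \left(8 - 2\right)\right) + 14\right) = 160 \left(\left(\frac{5}{4} - \left(-3\right) 6\right) + 14\right) = 160 \left(\left(\frac{5}{4} + 18\right) + 14\right) = 160 \left(\frac{77}{4} + 14\right) = 160 \cdot \frac{133}{4} = 5320$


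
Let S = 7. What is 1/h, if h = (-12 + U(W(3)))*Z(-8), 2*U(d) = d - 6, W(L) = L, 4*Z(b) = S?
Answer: -8/189 ≈ -0.042328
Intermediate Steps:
Z(b) = 7/4 (Z(b) = (¼)*7 = 7/4)
U(d) = -3 + d/2 (U(d) = (d - 6)/2 = (-6 + d)/2 = -3 + d/2)
h = -189/8 (h = (-12 + (-3 + (½)*3))*(7/4) = (-12 + (-3 + 3/2))*(7/4) = (-12 - 3/2)*(7/4) = -27/2*7/4 = -189/8 ≈ -23.625)
1/h = 1/(-189/8) = -8/189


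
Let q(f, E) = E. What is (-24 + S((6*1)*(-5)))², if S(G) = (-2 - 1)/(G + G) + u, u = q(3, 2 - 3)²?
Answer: 210681/400 ≈ 526.70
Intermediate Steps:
u = 1 (u = (2 - 3)² = (-1)² = 1)
S(G) = 1 - 3/(2*G) (S(G) = (-2 - 1)/(G + G) + 1 = -3*1/(2*G) + 1 = -3/(2*G) + 1 = 1 - 3/(2*G))
(-24 + S((6*1)*(-5)))² = (-24 + (-3/2 + (6*1)*(-5))/(((6*1)*(-5))))² = (-24 + (-3/2 + 6*(-5))/((6*(-5))))² = (-24 + (-3/2 - 30)/(-30))² = (-24 - 1/30*(-63/2))² = (-24 + 21/20)² = (-459/20)² = 210681/400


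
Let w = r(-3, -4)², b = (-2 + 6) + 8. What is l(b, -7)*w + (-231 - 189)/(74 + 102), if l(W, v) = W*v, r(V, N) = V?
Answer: -33369/44 ≈ -758.39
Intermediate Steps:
b = 12 (b = 4 + 8 = 12)
w = 9 (w = (-3)² = 9)
l(b, -7)*w + (-231 - 189)/(74 + 102) = (12*(-7))*9 + (-231 - 189)/(74 + 102) = -84*9 - 420/176 = -756 - 420*1/176 = -756 - 105/44 = -33369/44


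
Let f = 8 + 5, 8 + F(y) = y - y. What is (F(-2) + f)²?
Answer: 25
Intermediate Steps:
F(y) = -8 (F(y) = -8 + (y - y) = -8 + 0 = -8)
f = 13
(F(-2) + f)² = (-8 + 13)² = 5² = 25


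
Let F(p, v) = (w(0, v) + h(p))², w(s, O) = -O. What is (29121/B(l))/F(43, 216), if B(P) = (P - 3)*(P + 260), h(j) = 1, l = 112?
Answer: 9707/624777100 ≈ 1.5537e-5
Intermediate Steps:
B(P) = (-3 + P)*(260 + P)
F(p, v) = (1 - v)² (F(p, v) = (-v + 1)² = (1 - v)²)
(29121/B(l))/F(43, 216) = (29121/(-780 + 112² + 257*112))/((-1 + 216)²) = (29121/(-780 + 12544 + 28784))/(215²) = (29121/40548)/46225 = (29121*(1/40548))*(1/46225) = (9707/13516)*(1/46225) = 9707/624777100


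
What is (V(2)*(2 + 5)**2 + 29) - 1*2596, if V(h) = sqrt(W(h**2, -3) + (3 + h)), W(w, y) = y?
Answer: -2567 + 49*sqrt(2) ≈ -2497.7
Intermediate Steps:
V(h) = sqrt(h) (V(h) = sqrt(-3 + (3 + h)) = sqrt(h))
(V(2)*(2 + 5)**2 + 29) - 1*2596 = (sqrt(2)*(2 + 5)**2 + 29) - 1*2596 = (sqrt(2)*7**2 + 29) - 2596 = (sqrt(2)*49 + 29) - 2596 = (49*sqrt(2) + 29) - 2596 = (29 + 49*sqrt(2)) - 2596 = -2567 + 49*sqrt(2)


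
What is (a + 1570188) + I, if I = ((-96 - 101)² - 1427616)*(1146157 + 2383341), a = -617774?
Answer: -4901790576472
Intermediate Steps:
I = -4901791528886 (I = ((-197)² - 1427616)*3529498 = (38809 - 1427616)*3529498 = -1388807*3529498 = -4901791528886)
(a + 1570188) + I = (-617774 + 1570188) - 4901791528886 = 952414 - 4901791528886 = -4901790576472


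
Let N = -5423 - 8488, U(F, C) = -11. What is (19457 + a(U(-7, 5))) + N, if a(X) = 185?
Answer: 5731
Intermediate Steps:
N = -13911
(19457 + a(U(-7, 5))) + N = (19457 + 185) - 13911 = 19642 - 13911 = 5731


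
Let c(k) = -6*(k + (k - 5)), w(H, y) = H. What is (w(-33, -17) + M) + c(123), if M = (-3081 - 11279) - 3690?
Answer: -19529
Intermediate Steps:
c(k) = 30 - 12*k (c(k) = -6*(k + (-5 + k)) = -6*(-5 + 2*k) = 30 - 12*k)
M = -18050 (M = -14360 - 3690 = -18050)
(w(-33, -17) + M) + c(123) = (-33 - 18050) + (30 - 12*123) = -18083 + (30 - 1476) = -18083 - 1446 = -19529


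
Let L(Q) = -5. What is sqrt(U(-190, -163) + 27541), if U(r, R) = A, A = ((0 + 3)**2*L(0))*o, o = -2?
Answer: sqrt(27631) ≈ 166.23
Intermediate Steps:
A = 90 (A = ((0 + 3)**2*(-5))*(-2) = (3**2*(-5))*(-2) = (9*(-5))*(-2) = -45*(-2) = 90)
U(r, R) = 90
sqrt(U(-190, -163) + 27541) = sqrt(90 + 27541) = sqrt(27631)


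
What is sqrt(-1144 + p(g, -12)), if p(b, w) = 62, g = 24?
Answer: I*sqrt(1082) ≈ 32.894*I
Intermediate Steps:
sqrt(-1144 + p(g, -12)) = sqrt(-1144 + 62) = sqrt(-1082) = I*sqrt(1082)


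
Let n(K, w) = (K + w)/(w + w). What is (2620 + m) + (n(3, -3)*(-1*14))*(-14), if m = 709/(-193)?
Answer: 504951/193 ≈ 2616.3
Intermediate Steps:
m = -709/193 (m = 709*(-1/193) = -709/193 ≈ -3.6736)
n(K, w) = (K + w)/(2*w) (n(K, w) = (K + w)/((2*w)) = (K + w)*(1/(2*w)) = (K + w)/(2*w))
(2620 + m) + (n(3, -3)*(-1*14))*(-14) = (2620 - 709/193) + (((½)*(3 - 3)/(-3))*(-1*14))*(-14) = 504951/193 + (((½)*(-⅓)*0)*(-14))*(-14) = 504951/193 + (0*(-14))*(-14) = 504951/193 + 0*(-14) = 504951/193 + 0 = 504951/193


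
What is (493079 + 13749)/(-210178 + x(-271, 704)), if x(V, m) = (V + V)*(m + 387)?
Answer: -18101/28625 ≈ -0.63235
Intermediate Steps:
x(V, m) = 2*V*(387 + m) (x(V, m) = (2*V)*(387 + m) = 2*V*(387 + m))
(493079 + 13749)/(-210178 + x(-271, 704)) = (493079 + 13749)/(-210178 + 2*(-271)*(387 + 704)) = 506828/(-210178 + 2*(-271)*1091) = 506828/(-210178 - 591322) = 506828/(-801500) = 506828*(-1/801500) = -18101/28625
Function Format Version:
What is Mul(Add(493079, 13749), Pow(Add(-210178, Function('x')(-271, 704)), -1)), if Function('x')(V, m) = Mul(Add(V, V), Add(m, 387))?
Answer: Rational(-18101, 28625) ≈ -0.63235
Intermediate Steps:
Function('x')(V, m) = Mul(2, V, Add(387, m)) (Function('x')(V, m) = Mul(Mul(2, V), Add(387, m)) = Mul(2, V, Add(387, m)))
Mul(Add(493079, 13749), Pow(Add(-210178, Function('x')(-271, 704)), -1)) = Mul(Add(493079, 13749), Pow(Add(-210178, Mul(2, -271, Add(387, 704))), -1)) = Mul(506828, Pow(Add(-210178, Mul(2, -271, 1091)), -1)) = Mul(506828, Pow(Add(-210178, -591322), -1)) = Mul(506828, Pow(-801500, -1)) = Mul(506828, Rational(-1, 801500)) = Rational(-18101, 28625)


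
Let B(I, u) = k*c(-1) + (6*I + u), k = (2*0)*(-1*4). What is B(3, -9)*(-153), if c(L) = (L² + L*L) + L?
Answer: -1377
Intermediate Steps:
c(L) = L + 2*L² (c(L) = (L² + L²) + L = 2*L² + L = L + 2*L²)
k = 0 (k = 0*(-4) = 0)
B(I, u) = u + 6*I (B(I, u) = 0*(-(1 + 2*(-1))) + (6*I + u) = 0*(-(1 - 2)) + (u + 6*I) = 0*(-1*(-1)) + (u + 6*I) = 0*1 + (u + 6*I) = 0 + (u + 6*I) = u + 6*I)
B(3, -9)*(-153) = (-9 + 6*3)*(-153) = (-9 + 18)*(-153) = 9*(-153) = -1377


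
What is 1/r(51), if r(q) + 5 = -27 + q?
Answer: 1/19 ≈ 0.052632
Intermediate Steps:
r(q) = -32 + q (r(q) = -5 + (-27 + q) = -32 + q)
1/r(51) = 1/(-32 + 51) = 1/19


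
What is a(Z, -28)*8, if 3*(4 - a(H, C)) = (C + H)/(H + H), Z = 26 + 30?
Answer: 94/3 ≈ 31.333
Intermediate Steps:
Z = 56
a(H, C) = 4 - (C + H)/(6*H) (a(H, C) = 4 - (C + H)/(3*(H + H)) = 4 - (C + H)/(3*(2*H)) = 4 - (C + H)*1/(2*H)/3 = 4 - (C + H)/(6*H))
a(Z, -28)*8 = ((1/6)*(-1*(-28) + 23*56)/56)*8 = ((1/6)*(1/56)*(28 + 1288))*8 = ((1/6)*(1/56)*1316)*8 = (47/12)*8 = 94/3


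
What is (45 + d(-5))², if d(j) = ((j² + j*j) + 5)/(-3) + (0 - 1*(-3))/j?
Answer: 152881/225 ≈ 679.47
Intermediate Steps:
d(j) = -5/3 + 3/j - 2*j²/3 (d(j) = ((j² + j²) + 5)*(-⅓) + (0 + 3)/j = (2*j² + 5)*(-⅓) + 3/j = (5 + 2*j²)*(-⅓) + 3/j = (-5/3 - 2*j²/3) + 3/j = -5/3 + 3/j - 2*j²/3)
(45 + d(-5))² = (45 + (⅓)*(9 - 5*(-5) - 2*(-5)³)/(-5))² = (45 + (⅓)*(-⅕)*(9 + 25 - 2*(-125)))² = (45 + (⅓)*(-⅕)*(9 + 25 + 250))² = (45 + (⅓)*(-⅕)*284)² = (45 - 284/15)² = (391/15)² = 152881/225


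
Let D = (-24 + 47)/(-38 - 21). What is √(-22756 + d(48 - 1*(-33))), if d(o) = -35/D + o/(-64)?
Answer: I*√767430305/184 ≈ 150.56*I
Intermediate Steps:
D = -23/59 (D = 23/(-59) = 23*(-1/59) = -23/59 ≈ -0.38983)
d(o) = 2065/23 - o/64 (d(o) = -35/(-23/59) + o/(-64) = -35*(-59/23) + o*(-1/64) = 2065/23 - o/64)
√(-22756 + d(48 - 1*(-33))) = √(-22756 + (2065/23 - (48 - 1*(-33))/64)) = √(-22756 + (2065/23 - (48 + 33)/64)) = √(-22756 + (2065/23 - 1/64*81)) = √(-22756 + (2065/23 - 81/64)) = √(-22756 + 130297/1472) = √(-33366535/1472) = I*√767430305/184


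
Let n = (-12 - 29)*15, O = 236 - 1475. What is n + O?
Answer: -1854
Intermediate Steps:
O = -1239
n = -615 (n = -41*15 = -615)
n + O = -615 - 1239 = -1854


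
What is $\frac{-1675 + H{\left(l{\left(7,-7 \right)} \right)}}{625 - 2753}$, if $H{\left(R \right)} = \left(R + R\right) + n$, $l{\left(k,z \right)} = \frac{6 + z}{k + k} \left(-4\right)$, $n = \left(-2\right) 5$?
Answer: $\frac{11791}{14896} \approx 0.79155$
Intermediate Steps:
$n = -10$
$l{\left(k,z \right)} = - \frac{2 \left(6 + z\right)}{k}$ ($l{\left(k,z \right)} = \frac{6 + z}{2 k} \left(-4\right) = - \frac{2 \left(6 + z\right)}{k}$)
$H{\left(R \right)} = -10 + 2 R$ ($H{\left(R \right)} = \left(R + R\right) - 10 = 2 R - 10 = -10 + 2 R$)
$\frac{-1675 + H{\left(l{\left(7,-7 \right)} \right)}}{625 - 2753} = \frac{-1675 - \left(10 - 2 \frac{2 \left(-6 - -7\right)}{7}\right)}{625 - 2753} = \frac{-1675 - \left(10 - 2 \cdot 2 \cdot \frac{1}{7} \left(-6 + 7\right)\right)}{-2128} = \left(-1675 - \left(10 - 2 \cdot 2 \cdot \frac{1}{7} \cdot 1\right)\right) \left(- \frac{1}{2128}\right) = \left(-1675 + \left(-10 + 2 \cdot \frac{2}{7}\right)\right) \left(- \frac{1}{2128}\right) = \left(-1675 + \left(-10 + \frac{4}{7}\right)\right) \left(- \frac{1}{2128}\right) = \left(-1675 - \frac{66}{7}\right) \left(- \frac{1}{2128}\right) = \left(- \frac{11791}{7}\right) \left(- \frac{1}{2128}\right) = \frac{11791}{14896}$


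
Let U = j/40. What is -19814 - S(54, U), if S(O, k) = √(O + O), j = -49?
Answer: -19814 - 6*√3 ≈ -19824.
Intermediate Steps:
U = -49/40 ≈ -1.2250
S(O, k) = √2*√O (S(O, k) = √(2*O) = √2*√O)
-19814 - S(54, U) = -19814 - √2*√54 = -19814 - √2*3*√6 = -19814 - 6*√3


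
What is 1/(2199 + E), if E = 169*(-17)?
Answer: -1/674 ≈ -0.0014837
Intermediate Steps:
E = -2873
1/(2199 + E) = 1/(2199 - 2873) = 1/(-674) = -1/674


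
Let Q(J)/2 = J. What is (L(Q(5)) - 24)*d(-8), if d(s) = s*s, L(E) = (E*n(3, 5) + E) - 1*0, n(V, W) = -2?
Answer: -2176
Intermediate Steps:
Q(J) = 2*J
L(E) = -E (L(E) = (E*(-2) + E) - 1*0 = (-2*E + E) + 0 = -E + 0 = -E)
d(s) = s²
(L(Q(5)) - 24)*d(-8) = (-2*5 - 24)*(-8)² = (-1*10 - 24)*64 = (-10 - 24)*64 = -34*64 = -2176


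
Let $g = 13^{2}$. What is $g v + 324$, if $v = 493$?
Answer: $83641$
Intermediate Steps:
$g = 169$
$g v + 324 = 169 \cdot 493 + 324 = 83317 + 324 = 83641$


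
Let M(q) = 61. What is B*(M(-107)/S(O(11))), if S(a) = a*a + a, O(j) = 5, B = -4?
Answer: -122/15 ≈ -8.1333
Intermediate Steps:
S(a) = a + a**2 (S(a) = a**2 + a = a + a**2)
B*(M(-107)/S(O(11))) = -244/(5*(1 + 5)) = -244/(5*6) = -244/30 = -4*61/30 = -122/15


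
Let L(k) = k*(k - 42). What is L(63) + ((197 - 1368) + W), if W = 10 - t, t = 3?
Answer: 159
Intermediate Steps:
L(k) = k*(-42 + k)
W = 7 (W = 10 - 1*3 = 10 - 3 = 7)
L(63) + ((197 - 1368) + W) = 63*(-42 + 63) + ((197 - 1368) + 7) = 63*21 + (-1171 + 7) = 1323 - 1164 = 159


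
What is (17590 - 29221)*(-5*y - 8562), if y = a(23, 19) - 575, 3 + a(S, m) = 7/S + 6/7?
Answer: 10632211137/161 ≈ 6.6039e+7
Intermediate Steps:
a(S, m) = -15/7 + 7/S (a(S, m) = -3 + (7/S + 6/7) = -3 + (6/7 + 7/S) = -15/7 + 7/S)
y = -92871/161 (y = (-15/7 + 7/23) - 575 = -296/161 - 575 = -92871/161 ≈ -576.84)
(17590 - 29221)*(-5*y - 8562) = (17590 - 29221)*(-5*(-92871/161) - 8562) = -11631*(464355/161 - 8562) = -11631*(-914127/161) = 10632211137/161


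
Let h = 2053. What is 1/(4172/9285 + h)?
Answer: 9285/19066277 ≈ 0.00048699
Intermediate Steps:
1/(4172/9285 + h) = 1/(4172/9285 + 2053) = 1/(19066277/9285) = 9285/19066277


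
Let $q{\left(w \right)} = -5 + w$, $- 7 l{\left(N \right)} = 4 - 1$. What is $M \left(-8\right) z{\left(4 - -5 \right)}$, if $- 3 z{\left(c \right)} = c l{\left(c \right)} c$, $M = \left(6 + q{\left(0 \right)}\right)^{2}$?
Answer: $- \frac{648}{7} \approx -92.571$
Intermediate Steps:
$l{\left(N \right)} = - \frac{3}{7}$ ($l{\left(N \right)} = - \frac{4 - 1}{7} = \left(- \frac{1}{7}\right) 3 = - \frac{3}{7}$)
$M = 1$ ($M = \left(6 + \left(-5 + 0\right)\right)^{2} = \left(6 - 5\right)^{2} = 1^{2} = 1$)
$z{\left(c \right)} = \frac{c^{2}}{7}$ ($z{\left(c \right)} = - \frac{c \left(- \frac{3}{7}\right) c}{3} = - \frac{- \frac{3 c}{7} c}{3} = - \frac{\left(- \frac{3}{7}\right) c^{2}}{3} = \frac{c^{2}}{7}$)
$M \left(-8\right) z{\left(4 - -5 \right)} = 1 \left(-8\right) \frac{\left(4 - -5\right)^{2}}{7} = - 8 \frac{\left(4 + 5\right)^{2}}{7} = - 8 \frac{9^{2}}{7} = - 8 \cdot \frac{1}{7} \cdot 81 = \left(-8\right) \frac{81}{7} = - \frac{648}{7}$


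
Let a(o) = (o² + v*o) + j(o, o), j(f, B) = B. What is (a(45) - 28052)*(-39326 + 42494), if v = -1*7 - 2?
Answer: -83594016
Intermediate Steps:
v = -9 (v = -7 - 2 = -9)
a(o) = o² - 8*o (a(o) = (o² - 9*o) + o = o² - 8*o)
(a(45) - 28052)*(-39326 + 42494) = (45*(-8 + 45) - 28052)*(-39326 + 42494) = (45*37 - 28052)*3168 = (1665 - 28052)*3168 = -26387*3168 = -83594016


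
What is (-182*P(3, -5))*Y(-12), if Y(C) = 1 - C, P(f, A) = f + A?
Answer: 4732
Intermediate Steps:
P(f, A) = A + f
(-182*P(3, -5))*Y(-12) = (-182*(-5 + 3))*(1 - 1*(-12)) = (-182*(-2))*(1 + 12) = 364*13 = 4732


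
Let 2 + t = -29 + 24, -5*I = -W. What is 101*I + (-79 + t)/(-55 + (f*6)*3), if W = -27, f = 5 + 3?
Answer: -243133/445 ≈ -546.37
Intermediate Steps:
f = 8
I = -27/5 (I = -(-1)*(-27)/5 = -⅕*27 = -27/5 ≈ -5.4000)
t = -7 (t = -2 + (-29 + 24) = -2 - 5 = -7)
101*I + (-79 + t)/(-55 + (f*6)*3) = 101*(-27/5) + (-79 - 7)/(-55 + (8*6)*3) = -2727/5 - 86/(-55 + 48*3) = -2727/5 - 86/(-55 + 144) = -2727/5 - 86/89 = -243133/445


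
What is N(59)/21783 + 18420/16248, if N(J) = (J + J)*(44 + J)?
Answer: 49893421/29494182 ≈ 1.6916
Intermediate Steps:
N(J) = 2*J*(44 + J) (N(J) = (2*J)*(44 + J) = 2*J*(44 + J))
N(59)/21783 + 18420/16248 = (2*59*(44 + 59))/21783 + 18420/16248 = (2*59*103)*(1/21783) + 18420*(1/16248) = 12154*(1/21783) + 1535/1354 = 12154/21783 + 1535/1354 = 49893421/29494182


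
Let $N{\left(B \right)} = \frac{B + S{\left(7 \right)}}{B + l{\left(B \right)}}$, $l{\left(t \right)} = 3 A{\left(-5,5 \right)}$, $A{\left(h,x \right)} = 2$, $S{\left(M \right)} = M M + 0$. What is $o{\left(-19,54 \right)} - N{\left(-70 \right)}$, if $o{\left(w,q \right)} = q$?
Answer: $\frac{3435}{64} \approx 53.672$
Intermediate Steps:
$S{\left(M \right)} = M^{2}$ ($S{\left(M \right)} = M^{2} + 0 = M^{2}$)
$l{\left(t \right)} = 6$ ($l{\left(t \right)} = 3 \cdot 2 = 6$)
$N{\left(B \right)} = \frac{49 + B}{6 + B}$ ($N{\left(B \right)} = \frac{B + 7^{2}}{B + 6} = \frac{B + 49}{6 + B} = \frac{49 + B}{6 + B}$)
$o{\left(-19,54 \right)} - N{\left(-70 \right)} = 54 - \frac{49 - 70}{6 - 70} = 54 - \frac{1}{-64} \left(-21\right) = 54 - \left(- \frac{1}{64}\right) \left(-21\right) = 54 - \frac{21}{64} = \frac{3435}{64}$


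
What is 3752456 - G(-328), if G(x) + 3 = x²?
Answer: 3644875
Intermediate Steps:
G(x) = -3 + x²
3752456 - G(-328) = 3752456 - (-3 + (-328)²) = 3752456 - (-3 + 107584) = 3752456 - 1*107581 = 3752456 - 107581 = 3644875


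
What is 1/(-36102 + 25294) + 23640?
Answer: 255501119/10808 ≈ 23640.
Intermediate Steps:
1/(-36102 + 25294) + 23640 = 1/(-10808) + 23640 = -1/10808 + 23640 = 255501119/10808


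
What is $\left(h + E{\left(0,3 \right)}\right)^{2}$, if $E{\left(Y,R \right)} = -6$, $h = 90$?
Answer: $7056$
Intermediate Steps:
$\left(h + E{\left(0,3 \right)}\right)^{2} = \left(90 - 6\right)^{2} = 84^{2} = 7056$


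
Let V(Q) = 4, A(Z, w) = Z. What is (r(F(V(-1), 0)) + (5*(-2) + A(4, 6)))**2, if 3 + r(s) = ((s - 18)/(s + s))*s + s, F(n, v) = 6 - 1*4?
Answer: 225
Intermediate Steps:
F(n, v) = 2 (F(n, v) = 6 - 4 = 2)
r(s) = -12 + 3*s/2 (r(s) = -3 + (((s - 18)/(s + s))*s + s) = -3 + (((-18 + s)/((2*s)))*s + s) = -3 + (((-18 + s)*(1/(2*s)))*s + s) = -3 + (((-18 + s)/(2*s))*s + s) = -3 + ((-9 + s/2) + s) = -3 + (-9 + 3*s/2) = -12 + 3*s/2)
(r(F(V(-1), 0)) + (5*(-2) + A(4, 6)))**2 = ((-12 + (3/2)*2) + (5*(-2) + 4))**2 = ((-12 + 3) + (-10 + 4))**2 = (-9 - 6)**2 = (-15)**2 = 225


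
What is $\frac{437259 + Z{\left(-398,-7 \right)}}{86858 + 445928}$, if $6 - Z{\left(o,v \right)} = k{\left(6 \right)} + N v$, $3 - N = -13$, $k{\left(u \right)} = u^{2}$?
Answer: $\frac{437341}{532786} \approx 0.82086$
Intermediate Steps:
$N = 16$ ($N = 3 - -13 = 3 + 13 = 16$)
$Z{\left(o,v \right)} = -30 - 16 v$ ($Z{\left(o,v \right)} = 6 - \left(6^{2} + 16 v\right) = 6 - \left(36 + 16 v\right) = -30 - 16 v$)
$\frac{437259 + Z{\left(-398,-7 \right)}}{86858 + 445928} = \frac{437259 - -82}{86858 + 445928} = \frac{437259 + \left(-30 + 112\right)}{532786} = \left(437259 + 82\right) \frac{1}{532786} = 437341 \cdot \frac{1}{532786} = \frac{437341}{532786}$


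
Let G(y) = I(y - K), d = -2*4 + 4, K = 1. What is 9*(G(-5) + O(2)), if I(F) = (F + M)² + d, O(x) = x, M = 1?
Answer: 207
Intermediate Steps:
d = -4 (d = -8 + 4 = -4)
I(F) = -4 + (1 + F)² (I(F) = (F + 1)² - 4 = (1 + F)² - 4 = -4 + (1 + F)²)
G(y) = -4 + y² (G(y) = -4 + (1 + (y - 1*1))² = -4 + (1 + (y - 1))² = -4 + (1 + (-1 + y))² = -4 + y²)
9*(G(-5) + O(2)) = 9*((-4 + (-5)²) + 2) = 9*((-4 + 25) + 2) = 9*(21 + 2) = 9*23 = 207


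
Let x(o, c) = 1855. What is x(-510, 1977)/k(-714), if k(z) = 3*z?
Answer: -265/306 ≈ -0.86601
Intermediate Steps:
x(-510, 1977)/k(-714) = 1855/((3*(-714))) = 1855/(-2142) = 1855*(-1/2142) = -265/306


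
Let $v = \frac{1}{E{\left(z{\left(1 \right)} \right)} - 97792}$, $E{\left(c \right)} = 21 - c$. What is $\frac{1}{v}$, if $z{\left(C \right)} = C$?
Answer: $-97772$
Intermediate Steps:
$v = - \frac{1}{97772}$ ($v = \frac{1}{\left(21 - 1\right) - 97792} = \frac{1}{20 - 97792} = \frac{1}{-97772} = - \frac{1}{97772} \approx -1.0228 \cdot 10^{-5}$)
$\frac{1}{v} = \frac{1}{- \frac{1}{97772}} = -97772$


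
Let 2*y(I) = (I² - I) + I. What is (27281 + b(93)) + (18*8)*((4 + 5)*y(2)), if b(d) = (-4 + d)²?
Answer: 37794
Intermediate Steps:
y(I) = I²/2 (y(I) = ((I² - I) + I)/2 = I²/2)
(27281 + b(93)) + (18*8)*((4 + 5)*y(2)) = (27281 + (-4 + 93)²) + (18*8)*((4 + 5)*((½)*2²)) = (27281 + 89²) + 144*(9*((½)*4)) = (27281 + 7921) + 144*(9*2) = 35202 + 144*18 = 35202 + 2592 = 37794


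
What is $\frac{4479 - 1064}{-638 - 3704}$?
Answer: $- \frac{3415}{4342} \approx -0.7865$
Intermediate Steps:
$\frac{4479 - 1064}{-638 - 3704} = \frac{4479 + \left(-1635 + 571\right)}{-4342} = \left(4479 - 1064\right) \left(- \frac{1}{4342}\right) = 3415 \left(- \frac{1}{4342}\right) = - \frac{3415}{4342}$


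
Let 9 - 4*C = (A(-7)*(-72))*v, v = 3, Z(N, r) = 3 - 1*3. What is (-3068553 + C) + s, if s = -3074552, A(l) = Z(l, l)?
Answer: -24572411/4 ≈ -6.1431e+6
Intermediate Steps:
Z(N, r) = 0 (Z(N, r) = 3 - 3 = 0)
A(l) = 0
C = 9/4 (C = 9/4 - 0*(-72)*3/4 = 9/4 - 0*3 = 9/4 - ¼*0 = 9/4 + 0 = 9/4 ≈ 2.2500)
(-3068553 + C) + s = (-3068553 + 9/4) - 3074552 = -12274203/4 - 3074552 = -24572411/4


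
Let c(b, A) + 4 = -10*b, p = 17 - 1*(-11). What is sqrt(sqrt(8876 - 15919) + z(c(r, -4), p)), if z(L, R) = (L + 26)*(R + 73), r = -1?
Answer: sqrt(3232 + I*sqrt(7043)) ≈ 56.855 + 0.738*I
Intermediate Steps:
p = 28 (p = 17 + 11 = 28)
c(b, A) = -4 - 10*b
z(L, R) = (26 + L)*(73 + R)
sqrt(sqrt(8876 - 15919) + z(c(r, -4), p)) = sqrt(sqrt(8876 - 15919) + (1898 + 26*28 + 73*(-4 - 10*(-1)) + (-4 - 10*(-1))*28)) = sqrt(sqrt(-7043) + (1898 + 728 + 73*(-4 + 10) + (-4 + 10)*28)) = sqrt(I*sqrt(7043) + (1898 + 728 + 73*6 + 6*28)) = sqrt(I*sqrt(7043) + (1898 + 728 + 438 + 168)) = sqrt(I*sqrt(7043) + 3232) = sqrt(3232 + I*sqrt(7043))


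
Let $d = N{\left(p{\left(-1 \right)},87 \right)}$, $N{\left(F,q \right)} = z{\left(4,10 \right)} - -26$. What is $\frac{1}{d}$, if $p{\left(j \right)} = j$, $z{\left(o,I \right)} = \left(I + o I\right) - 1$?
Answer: $\frac{1}{75} \approx 0.013333$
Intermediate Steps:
$z{\left(o,I \right)} = -1 + I + I o$ ($z{\left(o,I \right)} = \left(I + I o\right) - 1 = -1 + I + I o$)
$N{\left(F,q \right)} = 75$ ($N{\left(F,q \right)} = \left(-1 + 10 + 10 \cdot 4\right) - -26 = \left(-1 + 10 + 40\right) + 26 = 49 + 26 = 75$)
$d = 75$
$\frac{1}{d} = \frac{1}{75}$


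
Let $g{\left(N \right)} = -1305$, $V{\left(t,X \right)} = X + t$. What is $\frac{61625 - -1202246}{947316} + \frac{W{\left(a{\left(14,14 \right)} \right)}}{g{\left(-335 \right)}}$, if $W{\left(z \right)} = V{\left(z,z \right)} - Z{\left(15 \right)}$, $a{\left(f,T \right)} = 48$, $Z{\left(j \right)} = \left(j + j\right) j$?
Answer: $\frac{220522391}{137360820} \approx 1.6054$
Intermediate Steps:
$Z{\left(j \right)} = 2 j^{2}$ ($Z{\left(j \right)} = 2 j j = 2 j^{2}$)
$W{\left(z \right)} = -450 + 2 z$ ($W{\left(z \right)} = \left(z + z\right) - 2 \cdot 15^{2} = 2 z - 2 \cdot 225 = 2 z - 450 = -450 + 2 z$)
$\frac{61625 - -1202246}{947316} + \frac{W{\left(a{\left(14,14 \right)} \right)}}{g{\left(-335 \right)}} = \frac{61625 - -1202246}{947316} + \frac{-450 + 2 \cdot 48}{-1305} = \left(61625 + 1202246\right) \frac{1}{947316} + \left(-450 + 96\right) \left(- \frac{1}{1305}\right) = 1263871 \cdot \frac{1}{947316} - - \frac{118}{435} = \frac{1263871}{947316} + \frac{118}{435} = \frac{220522391}{137360820}$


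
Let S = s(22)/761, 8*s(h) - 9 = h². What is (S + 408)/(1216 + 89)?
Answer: 2484397/7944840 ≈ 0.31271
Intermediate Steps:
s(h) = 9/8 + h²/8
S = 493/6088 (S = (9/8 + (⅛)*22²)/761 = (9/8 + (⅛)*484)*(1/761) = (9/8 + 121/2)*(1/761) = (493/8)*(1/761) = 493/6088 ≈ 0.080979)
(S + 408)/(1216 + 89) = (493/6088 + 408)/(1216 + 89) = (2484397/6088)/1305 = (2484397/6088)*(1/1305) = 2484397/7944840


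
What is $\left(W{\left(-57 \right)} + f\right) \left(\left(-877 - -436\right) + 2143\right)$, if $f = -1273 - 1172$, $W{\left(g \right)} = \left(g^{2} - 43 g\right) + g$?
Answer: $5442996$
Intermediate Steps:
$W{\left(g \right)} = g^{2} - 42 g$
$f = -2445$
$\left(W{\left(-57 \right)} + f\right) \left(\left(-877 - -436\right) + 2143\right) = \left(- 57 \left(-42 - 57\right) - 2445\right) \left(\left(-877 - -436\right) + 2143\right) = \left(\left(-57\right) \left(-99\right) - 2445\right) \left(\left(-877 + 436\right) + 2143\right) = \left(5643 - 2445\right) \left(-441 + 2143\right) = 3198 \cdot 1702 = 5442996$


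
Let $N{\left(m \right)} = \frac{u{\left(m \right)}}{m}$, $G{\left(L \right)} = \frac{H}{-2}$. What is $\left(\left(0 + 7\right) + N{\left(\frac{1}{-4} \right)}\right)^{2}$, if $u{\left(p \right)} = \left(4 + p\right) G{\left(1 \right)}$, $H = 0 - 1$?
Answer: $\frac{1}{4} \approx 0.25$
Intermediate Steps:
$H = -1$
$G{\left(L \right)} = \frac{1}{2}$ ($G{\left(L \right)} = - \frac{1}{-2} = \left(-1\right) \left(- \frac{1}{2}\right) = \frac{1}{2}$)
$u{\left(p \right)} = 2 + \frac{p}{2}$ ($u{\left(p \right)} = \left(4 + p\right) \frac{1}{2} = 2 + \frac{p}{2}$)
$N{\left(m \right)} = \frac{2 + \frac{m}{2}}{m}$
$\left(\left(0 + 7\right) + N{\left(\frac{1}{-4} \right)}\right)^{2} = \left(\left(0 + 7\right) + \frac{4 + \frac{1}{-4}}{2 \frac{1}{-4}}\right)^{2} = \left(7 + \frac{4 - \frac{1}{4}}{2 \left(- \frac{1}{4}\right)}\right)^{2} = \left(7 + \frac{1}{2} \left(-4\right) \frac{15}{4}\right)^{2} = \left(7 - \frac{15}{2}\right)^{2} = \left(- \frac{1}{2}\right)^{2} = \frac{1}{4}$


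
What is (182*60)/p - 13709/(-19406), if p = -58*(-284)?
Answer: 54716021/39956954 ≈ 1.3694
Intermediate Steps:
p = 16472
(182*60)/p - 13709/(-19406) = (182*60)/16472 - 13709/(-19406) = 10920*(1/16472) - 13709*(-1/19406) = 1365/2059 + 13709/19406 = 54716021/39956954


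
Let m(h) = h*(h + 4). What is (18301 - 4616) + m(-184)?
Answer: 46805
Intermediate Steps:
m(h) = h*(4 + h)
(18301 - 4616) + m(-184) = (18301 - 4616) - 184*(4 - 184) = 13685 - 184*(-180) = 13685 + 33120 = 46805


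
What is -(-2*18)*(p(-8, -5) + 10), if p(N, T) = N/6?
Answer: 312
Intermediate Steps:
p(N, T) = N/6 (p(N, T) = N*(1/6) = N/6)
-(-2*18)*(p(-8, -5) + 10) = -(-2*18)*((1/6)*(-8) + 10) = -(-36)*(-4/3 + 10) = -(-36)*26/3 = -1*(-312) = 312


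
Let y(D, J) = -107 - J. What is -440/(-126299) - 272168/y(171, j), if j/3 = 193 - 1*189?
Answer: 34374598592/15029581 ≈ 2287.1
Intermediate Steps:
j = 12 (j = 3*(193 - 1*189) = 3*(193 - 189) = 3*4 = 12)
-440/(-126299) - 272168/y(171, j) = -440/(-126299) - 272168/(-107 - 1*12) = -440*(-1/126299) - 272168/(-107 - 12) = 440/126299 - 272168/(-119) = 440/126299 - 272168*(-1/119) = 440/126299 + 272168/119 = 34374598592/15029581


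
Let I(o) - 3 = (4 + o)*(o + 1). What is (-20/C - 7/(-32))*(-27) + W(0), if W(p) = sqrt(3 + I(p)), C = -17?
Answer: -20493/544 + sqrt(10) ≈ -34.509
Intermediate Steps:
I(o) = 3 + (1 + o)*(4 + o) (I(o) = 3 + (4 + o)*(o + 1) = 3 + (4 + o)*(1 + o) = 3 + (1 + o)*(4 + o))
W(p) = sqrt(10 + p**2 + 5*p) (W(p) = sqrt(3 + (7 + p**2 + 5*p)) = sqrt(10 + p**2 + 5*p))
(-20/C - 7/(-32))*(-27) + W(0) = (-20/(-17) - 7/(-32))*(-27) + sqrt(10 + 0**2 + 5*0) = (-20*(-1/17) - 7*(-1/32))*(-27) + sqrt(10 + 0 + 0) = (20/17 + 7/32)*(-27) + sqrt(10) = (759/544)*(-27) + sqrt(10) = -20493/544 + sqrt(10)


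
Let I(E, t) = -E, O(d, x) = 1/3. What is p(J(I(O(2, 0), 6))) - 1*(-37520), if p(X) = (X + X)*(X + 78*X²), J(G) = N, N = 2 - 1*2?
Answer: 37520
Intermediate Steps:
O(d, x) = ⅓
N = 0 (N = 2 - 2 = 0)
J(G) = 0
p(X) = 2*X*(X + 78*X²) (p(X) = (2*X)*(X + 78*X²) = 2*X*(X + 78*X²))
p(J(I(O(2, 0), 6))) - 1*(-37520) = 0²*(2 + 156*0) - 1*(-37520) = 0*(2 + 0) + 37520 = 0*2 + 37520 = 0 + 37520 = 37520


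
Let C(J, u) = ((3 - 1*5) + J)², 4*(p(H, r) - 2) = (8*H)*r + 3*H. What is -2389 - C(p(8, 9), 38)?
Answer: -24889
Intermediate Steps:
p(H, r) = 2 + 3*H/4 + 2*H*r (p(H, r) = 2 + ((8*H)*r + 3*H)/4 = 2 + (8*H*r + 3*H)/4 = 2 + (3*H + 8*H*r)/4 = 2 + (3*H/4 + 2*H*r) = 2 + 3*H/4 + 2*H*r)
C(J, u) = (-2 + J)² (C(J, u) = ((3 - 5) + J)² = (-2 + J)²)
-2389 - C(p(8, 9), 38) = -2389 - (-2 + (2 + (¾)*8 + 2*8*9))² = -2389 - (-2 + (2 + 6 + 144))² = -2389 - (-2 + 152)² = -2389 - 1*150² = -2389 - 1*22500 = -2389 - 22500 = -24889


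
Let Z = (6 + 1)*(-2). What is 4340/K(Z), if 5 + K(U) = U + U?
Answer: -4340/33 ≈ -131.52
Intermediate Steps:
Z = -14 (Z = 7*(-2) = -14)
K(U) = -5 + 2*U (K(U) = -5 + (U + U) = -5 + 2*U)
4340/K(Z) = 4340/(-5 + 2*(-14)) = 4340/(-5 - 28) = 4340/(-33) = 4340*(-1/33) = -4340/33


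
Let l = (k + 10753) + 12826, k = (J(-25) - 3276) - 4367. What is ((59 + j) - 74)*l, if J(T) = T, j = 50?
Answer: 556885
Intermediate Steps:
k = -7668 (k = (-25 - 3276) - 4367 = -3301 - 4367 = -7668)
l = 15911 (l = (-7668 + 10753) + 12826 = 3085 + 12826 = 15911)
((59 + j) - 74)*l = ((59 + 50) - 74)*15911 = (109 - 74)*15911 = 35*15911 = 556885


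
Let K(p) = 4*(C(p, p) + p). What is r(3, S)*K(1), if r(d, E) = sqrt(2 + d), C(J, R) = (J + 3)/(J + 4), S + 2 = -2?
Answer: 36*sqrt(5)/5 ≈ 16.100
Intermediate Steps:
S = -4 (S = -2 - 2 = -4)
C(J, R) = (3 + J)/(4 + J)
K(p) = 4*p + 4*(3 + p)/(4 + p) (K(p) = 4*((3 + p)/(4 + p) + p) = 4*(p + (3 + p)/(4 + p)) = 4*p + 4*(3 + p)/(4 + p))
r(3, S)*K(1) = sqrt(2 + 3)*(4*(3 + 1**2 + 5*1)/(4 + 1)) = sqrt(5)*(4*(3 + 1 + 5)/5) = sqrt(5)*(4*(1/5)*9) = sqrt(5)*(36/5) = 36*sqrt(5)/5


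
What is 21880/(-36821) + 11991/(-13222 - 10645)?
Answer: -963730571/878806807 ≈ -1.0966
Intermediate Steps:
21880/(-36821) + 11991/(-13222 - 10645) = 21880*(-1/36821) + 11991/(-23867) = -21880/36821 + 11991*(-1/23867) = -21880/36821 - 11991/23867 = -963730571/878806807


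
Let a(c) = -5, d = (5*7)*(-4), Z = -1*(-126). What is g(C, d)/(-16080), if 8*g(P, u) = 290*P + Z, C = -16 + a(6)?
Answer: 497/10720 ≈ 0.046362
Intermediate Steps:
Z = 126
d = -140 (d = 35*(-4) = -140)
C = -21 (C = -16 - 5 = -21)
g(P, u) = 63/4 + 145*P/4 (g(P, u) = (290*P + 126)/8 = (126 + 290*P)/8 = 63/4 + 145*P/4)
g(C, d)/(-16080) = (63/4 + (145/4)*(-21))/(-16080) = (63/4 - 3045/4)*(-1/16080) = -1491/2*(-1/16080) = 497/10720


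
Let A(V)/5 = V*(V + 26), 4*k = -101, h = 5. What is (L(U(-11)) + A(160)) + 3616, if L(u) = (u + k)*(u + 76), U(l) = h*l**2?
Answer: 2188903/4 ≈ 5.4723e+5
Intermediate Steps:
k = -101/4 (k = (1/4)*(-101) = -101/4 ≈ -25.250)
U(l) = 5*l**2
L(u) = (76 + u)*(-101/4 + u) (L(u) = (u - 101/4)*(u + 76) = (-101/4 + u)*(76 + u) = (76 + u)*(-101/4 + u))
A(V) = 5*V*(26 + V) (A(V) = 5*(V*(V + 26)) = 5*(V*(26 + V)) = 5*V*(26 + V))
(L(U(-11)) + A(160)) + 3616 = ((-1919 + (5*(-11)**2)**2 + 203*(5*(-11)**2)/4) + 5*160*(26 + 160)) + 3616 = ((-1919 + (5*121)**2 + 203*(5*121)/4) + 5*160*186) + 3616 = ((-1919 + 605**2 + (203/4)*605) + 148800) + 3616 = ((-1919 + 366025 + 122815/4) + 148800) + 3616 = (1579239/4 + 148800) + 3616 = 2174439/4 + 3616 = 2188903/4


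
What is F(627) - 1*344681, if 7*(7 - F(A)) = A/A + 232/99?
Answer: -238859413/693 ≈ -3.4467e+5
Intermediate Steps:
F(A) = 4520/693 (F(A) = 7 - (A/A + 232/99)/7 = 7 - (1 + 232*(1/99))/7 = 7 - (1 + 232/99)/7 = 7 - 1/7*331/99 = 7 - 331/693 = 4520/693)
F(627) - 1*344681 = 4520/693 - 1*344681 = 4520/693 - 344681 = -238859413/693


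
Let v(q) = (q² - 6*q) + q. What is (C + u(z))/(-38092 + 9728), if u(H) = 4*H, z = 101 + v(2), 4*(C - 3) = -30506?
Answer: 14487/56728 ≈ 0.25538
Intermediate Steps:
v(q) = q² - 5*q
C = -15247/2 (C = 3 + (¼)*(-30506) = 3 - 15253/2 = -15247/2 ≈ -7623.5)
z = 95 (z = 101 + 2*(-5 + 2) = 101 + 2*(-3) = 101 - 6 = 95)
(C + u(z))/(-38092 + 9728) = (-15247/2 + 4*95)/(-38092 + 9728) = (-15247/2 + 380)/(-28364) = -14487/2*(-1/28364) = 14487/56728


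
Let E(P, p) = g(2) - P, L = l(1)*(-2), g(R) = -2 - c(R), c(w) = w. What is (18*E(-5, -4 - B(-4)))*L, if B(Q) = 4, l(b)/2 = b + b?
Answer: -144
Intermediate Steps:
l(b) = 4*b (l(b) = 2*(b + b) = 2*(2*b) = 4*b)
g(R) = -2 - R
L = -8 (L = (4*1)*(-2) = 4*(-2) = -8)
E(P, p) = -4 - P (E(P, p) = (-2 - 1*2) - P = (-2 - 2) - P = -4 - P)
(18*E(-5, -4 - B(-4)))*L = (18*(-4 - 1*(-5)))*(-8) = (18*(-4 + 5))*(-8) = (18*1)*(-8) = 18*(-8) = -144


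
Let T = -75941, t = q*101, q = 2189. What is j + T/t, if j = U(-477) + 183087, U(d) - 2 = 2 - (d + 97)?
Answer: 40563343978/221089 ≈ 1.8347e+5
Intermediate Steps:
t = 221089 (t = 2189*101 = 221089)
U(d) = -93 - d (U(d) = 2 + (2 - (d + 97)) = 2 + (2 - (97 + d)) = 2 + (2 + (-97 - d)) = 2 + (-95 - d) = -93 - d)
j = 183471 (j = (-93 - 1*(-477)) + 183087 = (-93 + 477) + 183087 = 384 + 183087 = 183471)
j + T/t = 183471 - 75941/221089 = 40563343978/221089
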